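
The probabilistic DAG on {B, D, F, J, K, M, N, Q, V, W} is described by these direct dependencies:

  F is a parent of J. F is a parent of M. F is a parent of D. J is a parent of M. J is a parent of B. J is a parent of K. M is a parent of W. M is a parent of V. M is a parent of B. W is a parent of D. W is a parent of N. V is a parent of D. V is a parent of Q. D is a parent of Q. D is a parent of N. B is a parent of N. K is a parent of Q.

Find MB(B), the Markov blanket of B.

Recall MB(v) = parents ∪ children ∪ spouses, where spouses are the other parents of v's children.
Parents of B: J, M.
Children of B: N.
For each child, the remaining parents (spouses of B):
  N also has parents D, W.
Union: {J, M} ∪ {N} ∪ {D, W} = {D, J, M, N, W}.

{D, J, M, N, W}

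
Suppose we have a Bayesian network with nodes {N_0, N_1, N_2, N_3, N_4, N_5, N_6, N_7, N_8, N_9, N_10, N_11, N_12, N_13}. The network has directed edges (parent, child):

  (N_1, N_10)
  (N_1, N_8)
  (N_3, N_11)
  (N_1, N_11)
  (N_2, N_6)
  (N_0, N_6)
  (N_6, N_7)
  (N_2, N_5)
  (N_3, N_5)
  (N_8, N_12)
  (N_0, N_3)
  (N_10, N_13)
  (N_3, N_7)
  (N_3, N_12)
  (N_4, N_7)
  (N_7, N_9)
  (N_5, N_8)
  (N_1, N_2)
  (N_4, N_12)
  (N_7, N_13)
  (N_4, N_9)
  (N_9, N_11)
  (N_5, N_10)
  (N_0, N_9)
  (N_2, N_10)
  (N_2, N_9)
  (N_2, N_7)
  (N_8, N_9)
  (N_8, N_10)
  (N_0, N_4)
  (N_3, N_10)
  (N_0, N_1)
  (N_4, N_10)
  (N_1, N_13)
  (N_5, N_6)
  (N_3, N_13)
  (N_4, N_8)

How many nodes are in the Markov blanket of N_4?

11

Pa(N_4) = {N_0}.
Ch(N_4) = {N_7, N_8, N_9, N_10, N_12}.
Co-parents of N_4 (other parents of its children):
  N_7: N_2, N_3, N_6
  N_8: N_1, N_5
  N_9: N_0, N_2, N_7, N_8
  N_10: N_1, N_2, N_3, N_5, N_8
  N_12: N_3, N_8
MB(N_4) = {N_0, N_1, N_2, N_3, N_5, N_6, N_7, N_8, N_9, N_10, N_12}, which has 11 nodes.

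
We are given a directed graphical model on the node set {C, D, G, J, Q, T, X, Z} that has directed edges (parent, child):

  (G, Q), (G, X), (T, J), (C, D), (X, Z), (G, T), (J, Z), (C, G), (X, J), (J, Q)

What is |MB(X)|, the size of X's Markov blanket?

A node's Markov blanket = Pa ∪ Ch ∪ (parents of Ch other than the node itself).
X's parents: G.
Ch(X) = {J, Z}.
Parents of each child, excluding X:
  J also has parent T.
  Z's other parent is J.
MB(X) = {G, J, T, Z}, which has 4 nodes.

4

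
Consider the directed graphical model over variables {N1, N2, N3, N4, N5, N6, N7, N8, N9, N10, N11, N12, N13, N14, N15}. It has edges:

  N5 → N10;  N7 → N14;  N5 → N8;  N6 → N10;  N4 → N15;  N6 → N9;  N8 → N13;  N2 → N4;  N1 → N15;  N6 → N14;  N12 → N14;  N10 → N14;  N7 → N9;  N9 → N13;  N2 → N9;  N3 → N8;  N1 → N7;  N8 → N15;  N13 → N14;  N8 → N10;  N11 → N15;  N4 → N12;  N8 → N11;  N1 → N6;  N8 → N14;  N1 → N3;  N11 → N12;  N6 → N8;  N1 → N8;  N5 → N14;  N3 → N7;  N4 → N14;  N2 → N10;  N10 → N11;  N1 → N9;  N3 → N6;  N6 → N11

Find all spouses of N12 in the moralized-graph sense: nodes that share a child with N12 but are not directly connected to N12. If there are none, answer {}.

Children of N12: N14.
  N14's other parents are N4, N5, N6, N7, N8, N10, N13.
Excluding nodes already adjacent to N12 (N4, N11, N14), the co-parent-only contribution is {N5, N6, N7, N8, N10, N13}.

{N5, N6, N7, N8, N10, N13}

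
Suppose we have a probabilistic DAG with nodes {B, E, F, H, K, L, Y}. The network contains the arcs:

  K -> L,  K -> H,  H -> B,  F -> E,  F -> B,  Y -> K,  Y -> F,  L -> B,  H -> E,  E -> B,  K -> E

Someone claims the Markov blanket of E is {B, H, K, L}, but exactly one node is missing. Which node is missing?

A node's Markov blanket = Pa ∪ Ch ∪ (parents of Ch other than the node itself).
E has parents F, H, K.
E has child B.
Co-parents of E (other parents of its children):
  B also has parents F, H, L.
MB(E) = {B, F, H, K, L}.
Comparing with the claimed set, F is missing.

F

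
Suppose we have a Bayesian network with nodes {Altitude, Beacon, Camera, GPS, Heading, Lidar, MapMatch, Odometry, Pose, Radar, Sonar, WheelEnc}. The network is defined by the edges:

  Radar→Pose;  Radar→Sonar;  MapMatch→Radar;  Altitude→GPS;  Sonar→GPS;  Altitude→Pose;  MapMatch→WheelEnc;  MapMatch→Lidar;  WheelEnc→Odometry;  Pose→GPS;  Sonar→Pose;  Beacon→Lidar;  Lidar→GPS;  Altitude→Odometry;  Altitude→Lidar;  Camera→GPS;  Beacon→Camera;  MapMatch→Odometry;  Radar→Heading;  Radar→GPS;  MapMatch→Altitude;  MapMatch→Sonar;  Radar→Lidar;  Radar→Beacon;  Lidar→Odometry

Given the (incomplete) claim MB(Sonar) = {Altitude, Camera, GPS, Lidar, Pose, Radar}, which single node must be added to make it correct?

MapMatch

Sonar has parents MapMatch, Radar.
Children of Sonar: GPS, Pose.
Parents of each child, excluding Sonar:
  Pose also has parents Altitude, Radar.
  GPS's other parents are Altitude, Camera, Lidar, Pose, Radar.
MB(Sonar) = {Altitude, Camera, GPS, Lidar, MapMatch, Pose, Radar}.
Comparing with the claimed set, MapMatch is missing.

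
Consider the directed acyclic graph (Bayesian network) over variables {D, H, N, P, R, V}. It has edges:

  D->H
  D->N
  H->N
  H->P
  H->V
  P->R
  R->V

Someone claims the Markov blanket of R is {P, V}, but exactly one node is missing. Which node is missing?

R has parent P.
Children of R: V.
For each child, the remaining parents (spouses of R):
  V also has parent H.
MB(R) = {H, P, V}.
Comparing with the claimed set, H is missing.

H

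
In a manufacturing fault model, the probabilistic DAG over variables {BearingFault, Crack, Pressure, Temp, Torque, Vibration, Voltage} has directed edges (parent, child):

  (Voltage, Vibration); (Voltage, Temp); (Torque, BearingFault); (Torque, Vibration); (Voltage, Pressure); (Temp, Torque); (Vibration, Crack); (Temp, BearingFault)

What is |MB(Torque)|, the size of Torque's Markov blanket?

4

By definition, MB(Torque) is built from Torque's parents, Torque's children, and the co-parents of Torque.
Children of Torque: BearingFault, Vibration.
Parents of Torque: Temp.
Parents of each child, excluding Torque:
  Vibration's other parent is Voltage.
  parents(BearingFault) \ {Torque} = {Temp}.
MB(Torque) = {BearingFault, Temp, Vibration, Voltage}, which has 4 nodes.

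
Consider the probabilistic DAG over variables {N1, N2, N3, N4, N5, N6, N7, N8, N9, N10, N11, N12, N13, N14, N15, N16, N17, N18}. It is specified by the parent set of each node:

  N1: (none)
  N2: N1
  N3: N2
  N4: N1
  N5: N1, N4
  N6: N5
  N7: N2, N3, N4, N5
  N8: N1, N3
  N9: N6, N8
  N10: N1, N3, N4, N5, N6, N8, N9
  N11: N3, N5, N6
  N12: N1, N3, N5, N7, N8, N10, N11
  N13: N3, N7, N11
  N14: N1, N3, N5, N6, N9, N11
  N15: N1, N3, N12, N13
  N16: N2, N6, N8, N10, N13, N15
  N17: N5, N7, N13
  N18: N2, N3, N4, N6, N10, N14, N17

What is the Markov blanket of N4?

Recall MB(v) = parents ∪ children ∪ spouses, where spouses are the other parents of v's children.
N4's parents: N1.
Children of N4: N5, N7, N10, N18.
Co-parents of N4 (other parents of its children):
  N5: N1
  N7: N2, N3, N5
  N10: N1, N3, N5, N6, N8, N9
  N18: N2, N3, N6, N10, N14, N17
Taking the union gives {N1, N2, N3, N5, N6, N7, N8, N9, N10, N14, N17, N18}.

{N1, N2, N3, N5, N6, N7, N8, N9, N10, N14, N17, N18}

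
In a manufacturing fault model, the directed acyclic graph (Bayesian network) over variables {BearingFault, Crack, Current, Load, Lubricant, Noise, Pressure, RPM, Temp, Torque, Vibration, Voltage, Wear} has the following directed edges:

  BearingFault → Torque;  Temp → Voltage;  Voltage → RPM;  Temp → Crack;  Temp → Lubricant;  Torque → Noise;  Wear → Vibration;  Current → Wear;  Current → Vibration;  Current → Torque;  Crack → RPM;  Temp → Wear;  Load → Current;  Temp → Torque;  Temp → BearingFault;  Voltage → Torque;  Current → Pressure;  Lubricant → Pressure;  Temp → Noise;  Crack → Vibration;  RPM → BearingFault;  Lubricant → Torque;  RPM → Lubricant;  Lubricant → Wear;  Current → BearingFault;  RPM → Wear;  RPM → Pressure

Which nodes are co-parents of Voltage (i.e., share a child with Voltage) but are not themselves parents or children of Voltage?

{BearingFault, Crack, Current, Lubricant}

Children of Voltage: RPM, Torque.
  RPM's other parent is Crack.
  Torque's other parents are BearingFault, Current, Lubricant, Temp.
Excluding nodes already adjacent to Voltage (RPM, Temp, Torque), the co-parent-only contribution is {BearingFault, Crack, Current, Lubricant}.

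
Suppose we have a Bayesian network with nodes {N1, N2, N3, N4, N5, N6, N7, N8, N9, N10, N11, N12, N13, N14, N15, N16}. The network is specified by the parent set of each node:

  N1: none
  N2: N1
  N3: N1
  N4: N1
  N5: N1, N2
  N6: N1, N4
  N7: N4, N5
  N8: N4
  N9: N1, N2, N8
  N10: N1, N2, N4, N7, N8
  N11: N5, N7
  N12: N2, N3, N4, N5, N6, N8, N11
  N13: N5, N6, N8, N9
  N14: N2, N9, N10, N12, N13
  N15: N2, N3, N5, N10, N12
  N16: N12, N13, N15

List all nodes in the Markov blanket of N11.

{N2, N3, N4, N5, N6, N7, N8, N12}

Recall MB(v) = parents ∪ children ∪ spouses, where spouses are the other parents of v's children.
N11's parents: N5, N7.
N11 has child N12.
For each child, the remaining parents (spouses of N11):
  N12's other parents are N2, N3, N4, N5, N6, N8.
So the Markov blanket of N11 is {N2, N3, N4, N5, N6, N7, N8, N12}.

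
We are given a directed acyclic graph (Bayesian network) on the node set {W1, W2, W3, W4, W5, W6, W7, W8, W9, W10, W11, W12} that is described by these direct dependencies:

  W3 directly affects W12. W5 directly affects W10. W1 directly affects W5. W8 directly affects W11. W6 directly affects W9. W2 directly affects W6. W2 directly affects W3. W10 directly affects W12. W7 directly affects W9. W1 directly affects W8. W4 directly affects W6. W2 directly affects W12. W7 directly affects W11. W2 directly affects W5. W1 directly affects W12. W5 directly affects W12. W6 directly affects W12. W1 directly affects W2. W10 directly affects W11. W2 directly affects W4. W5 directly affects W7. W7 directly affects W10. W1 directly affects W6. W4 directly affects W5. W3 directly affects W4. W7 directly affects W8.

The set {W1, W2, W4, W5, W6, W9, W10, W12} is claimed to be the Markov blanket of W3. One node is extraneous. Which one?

By definition, MB(W3) is built from W3's parents, W3's children, and the co-parents of W3.
Pa(W3) = {W2}.
W3's children: W4, W12.
For each child, the remaining parents (spouses of W3):
  W4: W2
  W12: W1, W2, W5, W6, W10
MB(W3) = {W1, W2, W4, W5, W6, W10, W12}.
W9 is neither a parent, child, nor co-parent of W3, so it does not belong.

W9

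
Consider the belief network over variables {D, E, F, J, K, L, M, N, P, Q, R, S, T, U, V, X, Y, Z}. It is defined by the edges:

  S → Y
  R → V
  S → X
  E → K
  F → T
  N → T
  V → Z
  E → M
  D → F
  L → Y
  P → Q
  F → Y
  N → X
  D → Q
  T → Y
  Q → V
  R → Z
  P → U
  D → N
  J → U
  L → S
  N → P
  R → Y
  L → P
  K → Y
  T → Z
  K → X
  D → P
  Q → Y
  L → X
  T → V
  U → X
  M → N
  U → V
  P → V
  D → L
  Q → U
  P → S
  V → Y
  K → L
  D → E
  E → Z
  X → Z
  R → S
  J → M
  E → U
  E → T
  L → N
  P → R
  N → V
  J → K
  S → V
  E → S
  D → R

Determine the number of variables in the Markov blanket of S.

By definition, MB(S) is built from S's parents, S's children, and the co-parents of S.
Parents of S: E, L, P, R.
Ch(S) = {V, X, Y}.
For each child, the remaining parents (spouses of S):
  V: N, P, Q, R, T, U
  X: K, L, N, U
  Y: F, K, L, Q, R, T, V
MB(S) = {E, F, K, L, N, P, Q, R, T, U, V, X, Y}, which has 13 nodes.

13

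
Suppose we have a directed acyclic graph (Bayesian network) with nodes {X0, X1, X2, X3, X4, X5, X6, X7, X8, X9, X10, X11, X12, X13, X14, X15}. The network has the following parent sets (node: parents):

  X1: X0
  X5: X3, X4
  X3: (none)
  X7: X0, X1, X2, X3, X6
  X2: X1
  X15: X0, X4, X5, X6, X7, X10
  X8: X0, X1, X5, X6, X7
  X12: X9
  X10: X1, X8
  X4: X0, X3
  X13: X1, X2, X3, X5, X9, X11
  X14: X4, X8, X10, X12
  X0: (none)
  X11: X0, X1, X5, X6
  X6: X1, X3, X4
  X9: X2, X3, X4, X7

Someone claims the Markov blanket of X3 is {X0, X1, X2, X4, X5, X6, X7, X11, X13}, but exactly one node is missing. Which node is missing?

By definition, MB(X3) is built from X3's parents, X3's children, and the co-parents of X3.
X3's parents: none.
X3 has children X4, X5, X6, X7, X9, X13.
Parents of each child, excluding X3:
  X4: X0
  X5: X4
  X6: X1, X4
  X7: X0, X1, X2, X6
  X9: X2, X4, X7
  X13: X1, X2, X5, X9, X11
MB(X3) = {X0, X1, X2, X4, X5, X6, X7, X9, X11, X13}.
Comparing with the claimed set, X9 is missing.

X9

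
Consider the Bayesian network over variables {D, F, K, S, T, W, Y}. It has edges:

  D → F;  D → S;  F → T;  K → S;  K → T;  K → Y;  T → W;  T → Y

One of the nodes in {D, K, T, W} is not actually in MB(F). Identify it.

A node's Markov blanket = Pa ∪ Ch ∪ (parents of Ch other than the node itself).
Parents of F: D.
F has child T.
For each child, the remaining parents (spouses of F):
  T's other parent is K.
MB(F) = {D, K, T}.
W is neither a parent, child, nor co-parent of F, so it does not belong.

W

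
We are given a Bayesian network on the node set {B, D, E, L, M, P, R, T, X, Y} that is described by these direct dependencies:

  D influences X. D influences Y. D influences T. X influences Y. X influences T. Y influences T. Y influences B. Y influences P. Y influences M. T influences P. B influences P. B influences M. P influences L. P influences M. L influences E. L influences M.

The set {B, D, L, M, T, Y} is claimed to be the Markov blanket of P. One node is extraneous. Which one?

Recall MB(v) = parents ∪ children ∪ spouses, where spouses are the other parents of v's children.
P has children L, M.
P has parents B, T, Y.
Co-parents of P (other parents of its children):
  L: no additional parents.
  M's other parents are B, L, Y.
MB(P) = {B, L, M, T, Y}.
D is neither a parent, child, nor co-parent of P, so it does not belong.

D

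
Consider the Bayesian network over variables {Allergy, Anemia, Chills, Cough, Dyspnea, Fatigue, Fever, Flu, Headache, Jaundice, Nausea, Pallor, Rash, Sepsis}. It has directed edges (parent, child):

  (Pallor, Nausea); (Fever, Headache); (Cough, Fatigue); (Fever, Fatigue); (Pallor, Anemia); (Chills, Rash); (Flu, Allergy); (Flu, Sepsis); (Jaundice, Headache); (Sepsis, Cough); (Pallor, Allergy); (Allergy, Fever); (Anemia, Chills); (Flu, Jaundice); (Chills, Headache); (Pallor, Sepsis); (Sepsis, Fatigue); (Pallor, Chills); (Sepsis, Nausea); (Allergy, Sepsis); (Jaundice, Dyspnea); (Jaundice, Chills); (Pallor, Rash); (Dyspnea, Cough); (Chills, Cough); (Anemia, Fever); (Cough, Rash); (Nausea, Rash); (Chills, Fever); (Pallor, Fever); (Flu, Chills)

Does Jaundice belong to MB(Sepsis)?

No

By definition, MB(Sepsis) is built from Sepsis's parents, Sepsis's children, and the co-parents of Sepsis.
Pa(Sepsis) = {Allergy, Flu, Pallor}.
Sepsis has children Cough, Fatigue, Nausea.
Parents of each child, excluding Sepsis:
  Nausea's other parent is Pallor.
  parents(Cough) \ {Sepsis} = {Chills, Dyspnea}.
  Fatigue also has parents Cough, Fever.
MB(Sepsis) = {Allergy, Chills, Cough, Dyspnea, Fatigue, Fever, Flu, Nausea, Pallor}; Jaundice is not in this set.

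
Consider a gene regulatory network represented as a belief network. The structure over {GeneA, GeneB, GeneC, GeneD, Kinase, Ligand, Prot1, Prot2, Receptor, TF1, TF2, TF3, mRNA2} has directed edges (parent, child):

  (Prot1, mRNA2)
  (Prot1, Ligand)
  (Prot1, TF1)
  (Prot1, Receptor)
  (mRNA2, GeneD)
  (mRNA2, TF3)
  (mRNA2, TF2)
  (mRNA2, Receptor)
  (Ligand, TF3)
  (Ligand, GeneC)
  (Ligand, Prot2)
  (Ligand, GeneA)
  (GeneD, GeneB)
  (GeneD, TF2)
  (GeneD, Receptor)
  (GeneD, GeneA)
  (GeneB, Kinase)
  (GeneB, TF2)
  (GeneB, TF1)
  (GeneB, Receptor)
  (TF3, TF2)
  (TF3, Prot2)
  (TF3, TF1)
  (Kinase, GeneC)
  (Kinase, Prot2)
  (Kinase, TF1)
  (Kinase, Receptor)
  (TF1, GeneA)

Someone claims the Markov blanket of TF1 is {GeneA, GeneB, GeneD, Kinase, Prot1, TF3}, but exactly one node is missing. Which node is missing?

A node's Markov blanket = Pa ∪ Ch ∪ (parents of Ch other than the node itself).
TF1's parents: GeneB, Kinase, Prot1, TF3.
Children of TF1: GeneA.
Parents of each child, excluding TF1:
  parents(GeneA) \ {TF1} = {GeneD, Ligand}.
MB(TF1) = {GeneA, GeneB, GeneD, Kinase, Ligand, Prot1, TF3}.
Comparing with the claimed set, Ligand is missing.

Ligand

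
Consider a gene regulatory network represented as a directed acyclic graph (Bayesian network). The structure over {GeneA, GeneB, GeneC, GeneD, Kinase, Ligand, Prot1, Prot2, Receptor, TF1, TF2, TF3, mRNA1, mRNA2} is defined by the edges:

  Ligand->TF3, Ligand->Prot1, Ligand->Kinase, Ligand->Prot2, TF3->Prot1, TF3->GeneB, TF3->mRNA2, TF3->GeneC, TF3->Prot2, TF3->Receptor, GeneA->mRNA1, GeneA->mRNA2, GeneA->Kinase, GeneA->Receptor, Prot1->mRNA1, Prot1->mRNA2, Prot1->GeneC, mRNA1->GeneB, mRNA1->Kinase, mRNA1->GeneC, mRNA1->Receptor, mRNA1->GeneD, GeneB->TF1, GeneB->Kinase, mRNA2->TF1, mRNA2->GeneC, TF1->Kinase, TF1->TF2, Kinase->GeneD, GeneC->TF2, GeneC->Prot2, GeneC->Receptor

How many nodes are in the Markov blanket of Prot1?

6

Prot1's parents: Ligand, TF3.
Prot1's children: GeneC, mRNA1, mRNA2.
Co-parents of Prot1 (other parents of its children):
  mRNA1's other parent is GeneA.
  mRNA2 also has parents GeneA, TF3.
  parents(GeneC) \ {Prot1} = {TF3, mRNA1, mRNA2}.
MB(Prot1) = {GeneA, GeneC, Ligand, TF3, mRNA1, mRNA2}, which has 6 nodes.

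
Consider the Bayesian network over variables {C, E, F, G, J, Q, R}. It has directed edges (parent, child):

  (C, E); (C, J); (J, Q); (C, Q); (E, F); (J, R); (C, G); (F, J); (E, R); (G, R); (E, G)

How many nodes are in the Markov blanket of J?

A node's Markov blanket = Pa ∪ Ch ∪ (parents of Ch other than the node itself).
J's parents: C, F.
Children of J: Q, R.
Co-parents of J (other parents of its children):
  Q's other parent is C.
  R's other parents are E, G.
MB(J) = {C, E, F, G, Q, R}, which has 6 nodes.

6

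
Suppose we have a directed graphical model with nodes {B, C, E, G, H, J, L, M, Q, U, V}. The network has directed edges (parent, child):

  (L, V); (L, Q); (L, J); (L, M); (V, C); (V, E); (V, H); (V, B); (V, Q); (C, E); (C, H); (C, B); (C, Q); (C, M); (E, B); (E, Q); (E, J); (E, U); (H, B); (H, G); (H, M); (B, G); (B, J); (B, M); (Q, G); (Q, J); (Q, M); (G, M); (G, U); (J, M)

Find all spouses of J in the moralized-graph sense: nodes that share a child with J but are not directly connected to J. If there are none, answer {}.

Children of J: M.
  M also has parents B, C, G, H, L, Q.
Excluding nodes already adjacent to J (B, E, L, M, Q), the co-parent-only contribution is {C, G, H}.

{C, G, H}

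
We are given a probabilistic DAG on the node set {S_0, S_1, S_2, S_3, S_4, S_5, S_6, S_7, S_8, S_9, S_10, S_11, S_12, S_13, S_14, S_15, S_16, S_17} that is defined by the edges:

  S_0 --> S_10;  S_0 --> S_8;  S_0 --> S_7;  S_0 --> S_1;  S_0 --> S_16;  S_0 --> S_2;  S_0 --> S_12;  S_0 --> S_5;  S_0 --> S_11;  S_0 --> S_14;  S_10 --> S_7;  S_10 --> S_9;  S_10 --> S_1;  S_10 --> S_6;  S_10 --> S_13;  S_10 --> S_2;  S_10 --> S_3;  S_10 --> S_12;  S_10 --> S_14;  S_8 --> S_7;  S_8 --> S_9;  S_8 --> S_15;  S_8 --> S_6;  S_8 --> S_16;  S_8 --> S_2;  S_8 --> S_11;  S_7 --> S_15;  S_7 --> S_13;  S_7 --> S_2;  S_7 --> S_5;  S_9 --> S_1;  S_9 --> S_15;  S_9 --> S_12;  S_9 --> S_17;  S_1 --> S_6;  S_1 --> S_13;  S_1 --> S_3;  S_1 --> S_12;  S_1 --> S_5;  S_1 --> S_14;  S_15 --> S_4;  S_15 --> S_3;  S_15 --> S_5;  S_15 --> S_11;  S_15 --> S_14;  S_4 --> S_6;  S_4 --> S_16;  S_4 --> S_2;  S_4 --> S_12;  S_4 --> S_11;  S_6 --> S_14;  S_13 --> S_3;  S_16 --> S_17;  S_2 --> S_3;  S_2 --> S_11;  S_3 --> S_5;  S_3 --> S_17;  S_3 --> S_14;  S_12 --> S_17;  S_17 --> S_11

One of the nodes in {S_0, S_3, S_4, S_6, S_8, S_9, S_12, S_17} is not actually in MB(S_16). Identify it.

S_6

A node's Markov blanket = Pa ∪ Ch ∪ (parents of Ch other than the node itself).
S_16 has parents S_0, S_4, S_8.
S_16 has child S_17.
For each child, the remaining parents (spouses of S_16):
  parents(S_17) \ {S_16} = {S_3, S_9, S_12}.
MB(S_16) = {S_0, S_3, S_4, S_8, S_9, S_12, S_17}.
S_6 is neither a parent, child, nor co-parent of S_16, so it does not belong.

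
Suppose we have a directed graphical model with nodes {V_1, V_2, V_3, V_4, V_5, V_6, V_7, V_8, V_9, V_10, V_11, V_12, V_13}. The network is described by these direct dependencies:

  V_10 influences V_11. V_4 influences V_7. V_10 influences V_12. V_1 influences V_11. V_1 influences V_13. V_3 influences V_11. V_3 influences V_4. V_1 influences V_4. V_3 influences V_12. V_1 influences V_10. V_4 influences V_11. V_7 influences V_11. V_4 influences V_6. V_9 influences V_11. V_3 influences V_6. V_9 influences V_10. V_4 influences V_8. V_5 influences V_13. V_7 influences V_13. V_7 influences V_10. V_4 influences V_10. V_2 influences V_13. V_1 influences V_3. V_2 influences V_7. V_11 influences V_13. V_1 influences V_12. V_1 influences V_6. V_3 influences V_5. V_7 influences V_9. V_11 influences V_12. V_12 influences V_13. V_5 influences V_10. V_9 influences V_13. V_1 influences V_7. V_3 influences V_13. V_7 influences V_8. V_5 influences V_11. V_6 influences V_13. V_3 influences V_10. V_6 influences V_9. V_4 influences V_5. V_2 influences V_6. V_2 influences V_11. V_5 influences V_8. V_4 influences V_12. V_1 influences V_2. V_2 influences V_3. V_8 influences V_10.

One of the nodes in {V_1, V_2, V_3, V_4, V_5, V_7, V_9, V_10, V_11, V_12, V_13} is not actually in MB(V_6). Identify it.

Pa(V_6) = {V_1, V_2, V_3, V_4}.
Children of V_6: V_9, V_13.
For each child, the remaining parents (spouses of V_6):
  V_9 also has parent V_7.
  parents(V_13) \ {V_6} = {V_1, V_2, V_3, V_5, V_7, V_9, V_11, V_12}.
MB(V_6) = {V_1, V_2, V_3, V_4, V_5, V_7, V_9, V_11, V_12, V_13}.
V_10 is neither a parent, child, nor co-parent of V_6, so it does not belong.

V_10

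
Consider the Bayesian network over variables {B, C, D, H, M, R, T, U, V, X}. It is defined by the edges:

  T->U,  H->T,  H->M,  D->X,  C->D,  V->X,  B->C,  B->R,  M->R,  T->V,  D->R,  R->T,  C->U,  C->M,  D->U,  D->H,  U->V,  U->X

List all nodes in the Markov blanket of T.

By definition, MB(T) is built from T's parents, T's children, and the co-parents of T.
Parents of T: H, R.
Children of T: U, V.
For each child, the remaining parents (spouses of T):
  U's other parents are C, D.
  parents(V) \ {T} = {U}.
So the Markov blanket of T is {C, D, H, R, U, V}.

{C, D, H, R, U, V}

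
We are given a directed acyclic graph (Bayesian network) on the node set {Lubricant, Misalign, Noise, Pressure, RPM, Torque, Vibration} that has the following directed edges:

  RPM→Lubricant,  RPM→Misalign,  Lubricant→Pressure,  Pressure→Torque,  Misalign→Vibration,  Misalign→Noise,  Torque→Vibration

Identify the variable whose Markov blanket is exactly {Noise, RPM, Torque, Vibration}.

Misalign

The target node must have every member of {Noise, RPM, Torque, Vibration} as a parent, child, or co-parent, and no others.
Parents of Misalign: RPM; children: Noise, Vibration; co-parents: Torque.
These exactly cover the given set, so the node is Misalign.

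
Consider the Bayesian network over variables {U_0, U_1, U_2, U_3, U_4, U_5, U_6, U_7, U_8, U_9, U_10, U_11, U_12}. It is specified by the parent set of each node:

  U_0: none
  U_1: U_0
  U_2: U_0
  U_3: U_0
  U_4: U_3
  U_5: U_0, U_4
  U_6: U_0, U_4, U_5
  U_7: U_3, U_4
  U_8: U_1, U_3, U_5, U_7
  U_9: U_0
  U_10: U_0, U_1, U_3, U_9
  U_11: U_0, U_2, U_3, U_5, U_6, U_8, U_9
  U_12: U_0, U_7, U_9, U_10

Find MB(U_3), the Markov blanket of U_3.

U_3 has children U_4, U_7, U_8, U_10, U_11.
Parents of U_3: U_0.
Other parents of U_3's children:
  U_4: no additional parents.
  parents(U_7) \ {U_3} = {U_4}.
  U_8 also has parents U_1, U_5, U_7.
  U_10 also has parents U_0, U_1, U_9.
  U_11's other parents are U_0, U_2, U_5, U_6, U_8, U_9.
Union: {U_0} ∪ {U_4, U_7, U_8, U_10, U_11} ∪ {U_0, U_1, U_2, U_4, U_5, U_6, U_7, U_8, U_9} = {U_0, U_1, U_2, U_4, U_5, U_6, U_7, U_8, U_9, U_10, U_11}.

{U_0, U_1, U_2, U_4, U_5, U_6, U_7, U_8, U_9, U_10, U_11}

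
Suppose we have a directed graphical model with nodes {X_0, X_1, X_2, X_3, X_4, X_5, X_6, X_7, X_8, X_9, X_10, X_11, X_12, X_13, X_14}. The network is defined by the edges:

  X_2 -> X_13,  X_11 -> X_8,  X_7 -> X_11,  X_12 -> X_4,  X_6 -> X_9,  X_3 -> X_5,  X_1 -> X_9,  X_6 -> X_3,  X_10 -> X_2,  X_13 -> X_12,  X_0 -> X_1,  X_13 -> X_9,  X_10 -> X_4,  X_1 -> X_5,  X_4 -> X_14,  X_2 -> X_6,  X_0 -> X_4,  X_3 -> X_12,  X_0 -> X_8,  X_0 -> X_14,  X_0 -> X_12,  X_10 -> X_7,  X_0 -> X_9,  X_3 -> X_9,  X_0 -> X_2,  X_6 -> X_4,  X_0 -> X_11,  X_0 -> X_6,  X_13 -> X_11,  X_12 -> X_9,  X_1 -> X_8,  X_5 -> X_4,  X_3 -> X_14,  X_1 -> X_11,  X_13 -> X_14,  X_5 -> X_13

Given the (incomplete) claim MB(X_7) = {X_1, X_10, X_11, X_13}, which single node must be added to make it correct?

By definition, MB(X_7) is built from X_7's parents, X_7's children, and the co-parents of X_7.
Pa(X_7) = {X_10}.
Children of X_7: X_11.
Co-parents of X_7 (other parents of its children):
  X_11: X_0, X_1, X_13
MB(X_7) = {X_0, X_1, X_10, X_11, X_13}.
Comparing with the claimed set, X_0 is missing.

X_0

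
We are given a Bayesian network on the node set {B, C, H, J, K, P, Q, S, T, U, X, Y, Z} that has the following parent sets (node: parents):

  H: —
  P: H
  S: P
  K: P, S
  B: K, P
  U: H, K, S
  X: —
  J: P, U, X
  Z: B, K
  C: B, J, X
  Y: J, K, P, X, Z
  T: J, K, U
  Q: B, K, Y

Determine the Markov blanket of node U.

{H, J, K, P, S, T, X}

By definition, MB(U) is built from U's parents, U's children, and the co-parents of U.
Ch(U) = {J, T}.
U has parents H, K, S.
For each child, the remaining parents (spouses of U):
  parents(J) \ {U} = {P, X}.
  T also has parents J, K.
Union: {H, K, S} ∪ {J, T} ∪ {J, K, P, X} = {H, J, K, P, S, T, X}.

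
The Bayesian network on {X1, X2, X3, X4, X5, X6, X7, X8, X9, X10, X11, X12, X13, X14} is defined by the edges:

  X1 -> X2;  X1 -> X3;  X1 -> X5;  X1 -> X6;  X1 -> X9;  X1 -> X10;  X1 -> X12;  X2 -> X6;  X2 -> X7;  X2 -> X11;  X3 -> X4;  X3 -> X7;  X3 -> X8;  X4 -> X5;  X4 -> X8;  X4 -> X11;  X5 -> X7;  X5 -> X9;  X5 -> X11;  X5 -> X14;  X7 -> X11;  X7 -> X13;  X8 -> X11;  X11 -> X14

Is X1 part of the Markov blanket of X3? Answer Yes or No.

X1 is a parent of X3.
So X1 ∈ MB(X3).

Yes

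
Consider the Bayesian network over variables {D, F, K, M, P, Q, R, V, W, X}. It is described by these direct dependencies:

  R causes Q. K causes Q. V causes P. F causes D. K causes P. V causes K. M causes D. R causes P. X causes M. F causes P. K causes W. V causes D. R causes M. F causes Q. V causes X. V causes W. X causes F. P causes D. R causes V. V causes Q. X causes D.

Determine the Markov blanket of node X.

{D, F, M, P, R, V}

The Markov blanket of a node is its parents, its children, and the other parents of its children.
X has parent V.
X's children: D, F, M.
Co-parents of X (other parents of its children):
  M's other parent is R.
  F has no other parent.
  D's other parents are F, M, P, V.
So the Markov blanket of X is {D, F, M, P, R, V}.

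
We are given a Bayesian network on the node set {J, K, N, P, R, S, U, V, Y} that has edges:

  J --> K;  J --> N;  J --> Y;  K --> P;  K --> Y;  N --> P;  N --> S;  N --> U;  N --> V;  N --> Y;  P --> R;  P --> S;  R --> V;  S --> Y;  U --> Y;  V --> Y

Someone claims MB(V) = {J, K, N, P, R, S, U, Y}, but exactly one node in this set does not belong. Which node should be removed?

The Markov blanket of a node is its parents, its children, and the other parents of its children.
V's parents: N, R.
Ch(V) = {Y}.
Other parents of V's children:
  Y also has parents J, K, N, S, U.
MB(V) = {J, K, N, R, S, U, Y}.
P is neither a parent, child, nor co-parent of V, so it does not belong.

P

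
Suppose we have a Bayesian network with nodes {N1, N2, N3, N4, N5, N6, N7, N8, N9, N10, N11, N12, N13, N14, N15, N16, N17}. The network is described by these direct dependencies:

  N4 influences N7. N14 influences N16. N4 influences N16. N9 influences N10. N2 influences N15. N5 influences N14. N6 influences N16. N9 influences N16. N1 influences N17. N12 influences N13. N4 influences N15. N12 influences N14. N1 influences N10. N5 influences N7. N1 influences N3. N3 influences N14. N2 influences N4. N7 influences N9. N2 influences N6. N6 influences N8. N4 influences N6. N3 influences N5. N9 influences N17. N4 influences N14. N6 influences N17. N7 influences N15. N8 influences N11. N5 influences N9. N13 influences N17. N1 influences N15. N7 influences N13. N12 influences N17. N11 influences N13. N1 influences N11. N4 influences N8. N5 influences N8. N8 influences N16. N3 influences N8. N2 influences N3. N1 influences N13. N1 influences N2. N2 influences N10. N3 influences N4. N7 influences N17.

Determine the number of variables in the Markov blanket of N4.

N4's children: N6, N7, N8, N14, N15, N16.
N4's parents: N2, N3.
Parents of each child, excluding N4:
  N6's other parent is N2.
  N7 also has parent N5.
  N8 also has parents N3, N5, N6.
  parents(N14) \ {N4} = {N3, N5, N12}.
  N15 also has parents N1, N2, N7.
  parents(N16) \ {N4} = {N6, N8, N9, N14}.
MB(N4) = {N1, N2, N3, N5, N6, N7, N8, N9, N12, N14, N15, N16}, which has 12 nodes.

12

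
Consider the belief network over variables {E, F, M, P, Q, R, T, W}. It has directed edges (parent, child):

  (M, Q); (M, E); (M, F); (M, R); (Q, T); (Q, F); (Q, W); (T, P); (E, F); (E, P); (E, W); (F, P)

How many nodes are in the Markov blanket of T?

4

A node's Markov blanket = Pa ∪ Ch ∪ (parents of Ch other than the node itself).
T has parent Q.
Children of T: P.
Parents of each child, excluding T:
  parents(P) \ {T} = {E, F}.
MB(T) = {E, F, P, Q}, which has 4 nodes.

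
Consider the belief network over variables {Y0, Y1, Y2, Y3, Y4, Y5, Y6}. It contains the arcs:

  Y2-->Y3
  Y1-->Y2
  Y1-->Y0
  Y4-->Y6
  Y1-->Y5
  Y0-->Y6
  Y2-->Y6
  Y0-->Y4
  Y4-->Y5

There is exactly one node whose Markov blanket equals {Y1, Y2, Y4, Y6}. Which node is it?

Y0

The target node must have every member of {Y1, Y2, Y4, Y6} as a parent, child, or co-parent, and no others.
Parents of Y0: Y1; children: Y4, Y6; co-parents: Y2, Y4.
These exactly cover the given set, so the node is Y0.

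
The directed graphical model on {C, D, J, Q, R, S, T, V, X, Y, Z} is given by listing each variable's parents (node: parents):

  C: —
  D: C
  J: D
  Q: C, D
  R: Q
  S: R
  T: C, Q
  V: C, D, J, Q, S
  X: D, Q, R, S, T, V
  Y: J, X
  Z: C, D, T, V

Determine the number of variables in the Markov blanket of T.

Pa(T) = {C, Q}.
T has children X, Z.
Other parents of T's children:
  X also has parents D, Q, R, S, V.
  Z also has parents C, D, V.
MB(T) = {C, D, Q, R, S, V, X, Z}, which has 8 nodes.

8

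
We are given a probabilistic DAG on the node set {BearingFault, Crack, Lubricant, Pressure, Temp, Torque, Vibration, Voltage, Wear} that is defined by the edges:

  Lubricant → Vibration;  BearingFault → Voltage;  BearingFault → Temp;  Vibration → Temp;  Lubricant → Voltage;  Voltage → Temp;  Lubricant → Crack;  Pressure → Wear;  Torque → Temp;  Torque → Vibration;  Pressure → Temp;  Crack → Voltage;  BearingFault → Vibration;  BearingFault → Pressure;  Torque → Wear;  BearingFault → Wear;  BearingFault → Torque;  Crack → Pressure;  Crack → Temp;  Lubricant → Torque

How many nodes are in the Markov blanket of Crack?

7

Parents of Crack: Lubricant.
Ch(Crack) = {Pressure, Temp, Voltage}.
Co-parents of Crack (other parents of its children):
  parents(Pressure) \ {Crack} = {BearingFault}.
  Voltage also has parents BearingFault, Lubricant.
  Temp also has parents BearingFault, Pressure, Torque, Vibration, Voltage.
MB(Crack) = {BearingFault, Lubricant, Pressure, Temp, Torque, Vibration, Voltage}, which has 7 nodes.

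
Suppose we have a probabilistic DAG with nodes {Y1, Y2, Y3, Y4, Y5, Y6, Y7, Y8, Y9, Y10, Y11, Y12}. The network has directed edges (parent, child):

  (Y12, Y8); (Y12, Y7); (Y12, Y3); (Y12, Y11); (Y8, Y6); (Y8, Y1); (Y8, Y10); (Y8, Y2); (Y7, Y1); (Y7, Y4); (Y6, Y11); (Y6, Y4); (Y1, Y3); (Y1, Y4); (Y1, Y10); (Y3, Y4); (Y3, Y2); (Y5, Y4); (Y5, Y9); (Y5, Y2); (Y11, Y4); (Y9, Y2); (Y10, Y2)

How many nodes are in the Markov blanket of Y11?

7

Pa(Y11) = {Y6, Y12}.
Y11's children: Y4.
Other parents of Y11's children:
  Y4: Y1, Y3, Y5, Y6, Y7
MB(Y11) = {Y1, Y3, Y4, Y5, Y6, Y7, Y12}, which has 7 nodes.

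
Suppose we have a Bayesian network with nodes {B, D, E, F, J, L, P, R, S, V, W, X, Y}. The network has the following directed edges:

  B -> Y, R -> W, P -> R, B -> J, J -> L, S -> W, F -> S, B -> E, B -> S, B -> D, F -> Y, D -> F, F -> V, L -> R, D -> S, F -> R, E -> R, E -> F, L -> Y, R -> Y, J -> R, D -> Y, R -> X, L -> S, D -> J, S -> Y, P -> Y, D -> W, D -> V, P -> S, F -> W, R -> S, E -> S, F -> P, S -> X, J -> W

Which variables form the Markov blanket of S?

{B, D, E, F, J, L, P, R, W, X, Y}

By definition, MB(S) is built from S's parents, S's children, and the co-parents of S.
S has parents B, D, E, F, L, P, R.
Children of S: W, X, Y.
Co-parents of S (other parents of its children):
  W's other parents are D, F, J, R.
  parents(X) \ {S} = {R}.
  Y also has parents B, D, F, L, P, R.
So the Markov blanket of S is {B, D, E, F, J, L, P, R, W, X, Y}.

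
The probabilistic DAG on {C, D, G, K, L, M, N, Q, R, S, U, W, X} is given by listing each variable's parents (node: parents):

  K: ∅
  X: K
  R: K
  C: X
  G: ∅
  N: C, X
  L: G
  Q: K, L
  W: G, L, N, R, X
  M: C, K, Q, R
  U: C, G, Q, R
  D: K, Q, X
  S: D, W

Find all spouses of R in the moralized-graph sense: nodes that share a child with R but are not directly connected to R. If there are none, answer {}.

Children of R: M, U, W.
  W: G, L, N, X
  M: C, K, Q
  U: C, G, Q
Excluding nodes already adjacent to R (K, M, U, W), the co-parent-only contribution is {C, G, L, N, Q, X}.

{C, G, L, N, Q, X}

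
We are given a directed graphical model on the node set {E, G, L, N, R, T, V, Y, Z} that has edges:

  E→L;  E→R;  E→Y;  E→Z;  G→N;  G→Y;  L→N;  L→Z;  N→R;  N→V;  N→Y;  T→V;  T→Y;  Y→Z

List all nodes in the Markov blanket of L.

{E, G, N, Y, Z}

L has children N, Z.
L's parents: E.
For each child, the remaining parents (spouses of L):
  N also has parent G.
  Z also has parents E, Y.
MB(L) = {E, G, N, Y, Z}.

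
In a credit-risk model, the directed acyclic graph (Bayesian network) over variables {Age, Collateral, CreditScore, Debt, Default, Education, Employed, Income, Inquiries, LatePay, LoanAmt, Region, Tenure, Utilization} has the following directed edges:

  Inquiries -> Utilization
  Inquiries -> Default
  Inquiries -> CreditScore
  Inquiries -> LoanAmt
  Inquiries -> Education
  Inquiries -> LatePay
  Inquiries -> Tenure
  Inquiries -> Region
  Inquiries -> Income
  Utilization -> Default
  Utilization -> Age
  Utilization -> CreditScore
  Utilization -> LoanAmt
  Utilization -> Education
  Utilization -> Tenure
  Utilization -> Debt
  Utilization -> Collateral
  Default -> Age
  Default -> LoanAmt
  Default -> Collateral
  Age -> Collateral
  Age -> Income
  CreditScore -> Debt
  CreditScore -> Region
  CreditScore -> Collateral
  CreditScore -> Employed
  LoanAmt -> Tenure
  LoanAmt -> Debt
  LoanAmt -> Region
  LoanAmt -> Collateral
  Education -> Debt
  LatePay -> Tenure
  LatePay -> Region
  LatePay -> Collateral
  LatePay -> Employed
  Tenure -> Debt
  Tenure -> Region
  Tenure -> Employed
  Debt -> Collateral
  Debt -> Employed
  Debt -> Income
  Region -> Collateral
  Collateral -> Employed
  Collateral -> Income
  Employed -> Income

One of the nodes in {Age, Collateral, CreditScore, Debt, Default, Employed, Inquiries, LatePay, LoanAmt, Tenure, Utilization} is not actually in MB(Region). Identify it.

Employed

Recall MB(v) = parents ∪ children ∪ spouses, where spouses are the other parents of v's children.
Region has parents CreditScore, Inquiries, LatePay, LoanAmt, Tenure.
Children of Region: Collateral.
Other parents of Region's children:
  parents(Collateral) \ {Region} = {Age, CreditScore, Debt, Default, LatePay, LoanAmt, Utilization}.
MB(Region) = {Age, Collateral, CreditScore, Debt, Default, Inquiries, LatePay, LoanAmt, Tenure, Utilization}.
Employed is neither a parent, child, nor co-parent of Region, so it does not belong.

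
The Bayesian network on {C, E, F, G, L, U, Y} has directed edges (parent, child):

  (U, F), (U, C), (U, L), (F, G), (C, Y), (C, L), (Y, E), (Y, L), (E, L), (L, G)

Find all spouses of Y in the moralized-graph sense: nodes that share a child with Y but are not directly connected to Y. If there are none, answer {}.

{U}

Children of Y: E, L.
  E has no other parent.
  L also has parents C, E, U.
Excluding nodes already adjacent to Y (C, E, L), the co-parent-only contribution is {U}.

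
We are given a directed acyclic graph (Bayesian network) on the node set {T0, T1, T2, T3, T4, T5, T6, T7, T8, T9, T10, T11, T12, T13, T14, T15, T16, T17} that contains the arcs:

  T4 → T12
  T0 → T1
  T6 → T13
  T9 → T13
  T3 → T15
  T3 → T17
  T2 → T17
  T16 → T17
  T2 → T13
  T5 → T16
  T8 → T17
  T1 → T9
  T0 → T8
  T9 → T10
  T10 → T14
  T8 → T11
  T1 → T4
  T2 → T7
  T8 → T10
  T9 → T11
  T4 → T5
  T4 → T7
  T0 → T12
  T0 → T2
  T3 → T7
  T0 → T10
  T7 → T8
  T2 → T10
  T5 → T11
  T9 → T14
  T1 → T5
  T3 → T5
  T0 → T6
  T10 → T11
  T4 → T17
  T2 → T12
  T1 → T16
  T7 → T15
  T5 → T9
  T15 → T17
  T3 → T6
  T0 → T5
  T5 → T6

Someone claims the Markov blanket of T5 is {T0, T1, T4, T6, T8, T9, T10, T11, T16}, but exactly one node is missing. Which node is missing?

Recall MB(v) = parents ∪ children ∪ spouses, where spouses are the other parents of v's children.
T5 has parents T0, T1, T3, T4.
T5's children: T6, T9, T11, T16.
Co-parents of T5 (other parents of its children):
  T6 also has parents T0, T3.
  T9's other parent is T1.
  parents(T11) \ {T5} = {T8, T9, T10}.
  T16 also has parent T1.
MB(T5) = {T0, T1, T3, T4, T6, T8, T9, T10, T11, T16}.
Comparing with the claimed set, T3 is missing.

T3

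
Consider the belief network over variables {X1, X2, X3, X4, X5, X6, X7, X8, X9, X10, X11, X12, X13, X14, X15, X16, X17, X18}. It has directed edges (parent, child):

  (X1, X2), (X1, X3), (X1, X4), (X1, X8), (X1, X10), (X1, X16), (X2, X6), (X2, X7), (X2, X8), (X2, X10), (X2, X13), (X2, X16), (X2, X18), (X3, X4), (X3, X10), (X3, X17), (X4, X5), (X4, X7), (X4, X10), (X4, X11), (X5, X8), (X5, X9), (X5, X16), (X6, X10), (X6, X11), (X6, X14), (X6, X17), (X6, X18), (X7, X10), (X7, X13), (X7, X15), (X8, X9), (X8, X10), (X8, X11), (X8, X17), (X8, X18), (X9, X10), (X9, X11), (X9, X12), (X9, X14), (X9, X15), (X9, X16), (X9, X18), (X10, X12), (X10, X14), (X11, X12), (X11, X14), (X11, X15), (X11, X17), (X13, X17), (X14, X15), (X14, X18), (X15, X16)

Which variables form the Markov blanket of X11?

The Markov blanket of a node is its parents, its children, and the other parents of its children.
X11 has parents X4, X6, X8, X9.
Ch(X11) = {X12, X14, X15, X17}.
Other parents of X11's children:
  X12 also has parents X9, X10.
  parents(X14) \ {X11} = {X6, X9, X10}.
  parents(X15) \ {X11} = {X7, X9, X14}.
  X17 also has parents X3, X6, X8, X13.
So the Markov blanket of X11 is {X3, X4, X6, X7, X8, X9, X10, X12, X13, X14, X15, X17}.

{X3, X4, X6, X7, X8, X9, X10, X12, X13, X14, X15, X17}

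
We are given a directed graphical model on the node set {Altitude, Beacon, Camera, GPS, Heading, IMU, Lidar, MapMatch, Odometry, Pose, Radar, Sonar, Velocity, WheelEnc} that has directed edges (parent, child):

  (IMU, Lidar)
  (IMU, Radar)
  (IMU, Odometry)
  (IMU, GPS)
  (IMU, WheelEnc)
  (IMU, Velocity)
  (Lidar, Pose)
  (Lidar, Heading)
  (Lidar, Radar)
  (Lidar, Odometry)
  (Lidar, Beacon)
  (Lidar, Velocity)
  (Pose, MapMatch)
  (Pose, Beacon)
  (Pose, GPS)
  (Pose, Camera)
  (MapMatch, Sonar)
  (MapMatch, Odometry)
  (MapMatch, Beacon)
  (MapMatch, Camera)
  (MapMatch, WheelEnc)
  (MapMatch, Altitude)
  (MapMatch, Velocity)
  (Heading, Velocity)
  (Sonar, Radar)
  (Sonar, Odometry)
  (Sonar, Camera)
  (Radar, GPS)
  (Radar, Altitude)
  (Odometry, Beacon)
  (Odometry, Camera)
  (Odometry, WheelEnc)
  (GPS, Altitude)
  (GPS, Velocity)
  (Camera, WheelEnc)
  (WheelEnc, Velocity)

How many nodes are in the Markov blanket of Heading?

Children of Heading: Velocity.
Heading's parents: Lidar.
Parents of each child, excluding Heading:
  Velocity's other parents are GPS, IMU, Lidar, MapMatch, WheelEnc.
MB(Heading) = {GPS, IMU, Lidar, MapMatch, Velocity, WheelEnc}, which has 6 nodes.

6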